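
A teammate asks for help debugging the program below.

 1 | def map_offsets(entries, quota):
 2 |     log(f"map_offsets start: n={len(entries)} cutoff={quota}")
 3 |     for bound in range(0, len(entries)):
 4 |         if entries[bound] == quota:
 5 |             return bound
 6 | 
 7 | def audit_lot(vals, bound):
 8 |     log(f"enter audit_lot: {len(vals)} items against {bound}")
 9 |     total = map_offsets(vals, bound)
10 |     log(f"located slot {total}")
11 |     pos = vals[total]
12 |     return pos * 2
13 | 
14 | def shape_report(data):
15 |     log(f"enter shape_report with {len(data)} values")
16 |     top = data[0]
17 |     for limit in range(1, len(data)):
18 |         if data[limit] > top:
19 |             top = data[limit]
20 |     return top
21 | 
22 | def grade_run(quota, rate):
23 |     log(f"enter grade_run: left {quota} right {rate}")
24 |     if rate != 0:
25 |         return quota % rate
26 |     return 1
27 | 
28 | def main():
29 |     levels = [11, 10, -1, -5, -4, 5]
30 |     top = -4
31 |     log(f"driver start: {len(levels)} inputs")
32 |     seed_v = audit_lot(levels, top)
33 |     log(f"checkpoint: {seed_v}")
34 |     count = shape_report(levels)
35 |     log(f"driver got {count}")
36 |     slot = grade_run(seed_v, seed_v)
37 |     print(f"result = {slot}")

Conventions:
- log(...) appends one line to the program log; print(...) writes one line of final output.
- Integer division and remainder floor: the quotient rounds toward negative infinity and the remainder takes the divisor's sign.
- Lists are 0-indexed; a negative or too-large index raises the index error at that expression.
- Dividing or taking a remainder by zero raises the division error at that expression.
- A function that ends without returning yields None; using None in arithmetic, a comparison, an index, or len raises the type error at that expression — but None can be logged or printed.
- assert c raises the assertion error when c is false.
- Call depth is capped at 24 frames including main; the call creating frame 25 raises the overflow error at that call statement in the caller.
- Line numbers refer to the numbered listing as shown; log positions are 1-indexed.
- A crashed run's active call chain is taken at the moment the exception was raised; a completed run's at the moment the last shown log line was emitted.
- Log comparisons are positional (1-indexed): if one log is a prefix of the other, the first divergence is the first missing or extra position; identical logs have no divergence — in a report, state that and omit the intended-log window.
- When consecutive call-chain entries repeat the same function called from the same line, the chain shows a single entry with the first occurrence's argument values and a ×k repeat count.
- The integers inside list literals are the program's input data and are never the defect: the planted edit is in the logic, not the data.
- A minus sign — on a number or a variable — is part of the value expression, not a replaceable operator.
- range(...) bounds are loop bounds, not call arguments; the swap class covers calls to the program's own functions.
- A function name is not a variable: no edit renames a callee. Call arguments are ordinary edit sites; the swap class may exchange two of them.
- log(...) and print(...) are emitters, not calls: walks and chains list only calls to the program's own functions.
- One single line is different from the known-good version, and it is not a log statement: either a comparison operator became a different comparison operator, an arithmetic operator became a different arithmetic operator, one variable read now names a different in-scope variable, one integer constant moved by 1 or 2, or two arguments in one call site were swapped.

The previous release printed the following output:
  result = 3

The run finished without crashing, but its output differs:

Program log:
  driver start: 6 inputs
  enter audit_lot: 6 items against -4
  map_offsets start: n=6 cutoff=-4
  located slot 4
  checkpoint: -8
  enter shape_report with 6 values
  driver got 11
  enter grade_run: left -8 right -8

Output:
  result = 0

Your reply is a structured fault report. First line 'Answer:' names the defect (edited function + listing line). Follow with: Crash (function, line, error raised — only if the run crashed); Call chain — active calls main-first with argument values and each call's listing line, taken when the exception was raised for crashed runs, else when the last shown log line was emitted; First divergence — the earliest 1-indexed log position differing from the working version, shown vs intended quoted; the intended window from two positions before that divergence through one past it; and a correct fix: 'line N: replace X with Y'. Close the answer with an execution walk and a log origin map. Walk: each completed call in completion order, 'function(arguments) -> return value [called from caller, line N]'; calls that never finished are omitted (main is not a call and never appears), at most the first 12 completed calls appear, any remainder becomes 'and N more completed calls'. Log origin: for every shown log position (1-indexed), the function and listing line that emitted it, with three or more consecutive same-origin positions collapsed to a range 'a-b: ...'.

Answer: the defect is in main at line 36.
Key fact: Log line 8 is where behavior first shows: 'enter grade_run: left -8 right -8' appears instead of 'enter grade_run: left -8 right 11'.
Call chain: main -> grade_run(-8, -8) (called at line 36).
First divergence: position 8 — shown 'enter grade_run: left -8 right -8', intended 'enter grade_run: left -8 right 11'.
Intended log window:
  6: enter shape_report with 6 values
  7: driver got 11
  8: enter grade_run: left -8 right 11
Execution walk:
  map_offsets([11, 10, -1, -5, -4, 5], -4) -> 4  [called from audit_lot, line 9]
  audit_lot([11, 10, -1, -5, -4, 5], -4) -> -8  [called from main, line 32]
  shape_report([11, 10, -1, -5, -4, 5]) -> 11  [called from main, line 34]
  grade_run(-8, -8) -> 0  [called from main, line 36]
Origin of each log line:
  1 — main, line 31
  2 — audit_lot, line 8
  3 — map_offsets, line 2
  4 — audit_lot, line 10
  5 — main, line 33
  6 — shape_report, line 15
  7 — main, line 35
  8 — grade_run, line 23
A correct fix: line 36: replace `grade_run(seed_v, seed_v)` with `grade_run(seed_v, count)`.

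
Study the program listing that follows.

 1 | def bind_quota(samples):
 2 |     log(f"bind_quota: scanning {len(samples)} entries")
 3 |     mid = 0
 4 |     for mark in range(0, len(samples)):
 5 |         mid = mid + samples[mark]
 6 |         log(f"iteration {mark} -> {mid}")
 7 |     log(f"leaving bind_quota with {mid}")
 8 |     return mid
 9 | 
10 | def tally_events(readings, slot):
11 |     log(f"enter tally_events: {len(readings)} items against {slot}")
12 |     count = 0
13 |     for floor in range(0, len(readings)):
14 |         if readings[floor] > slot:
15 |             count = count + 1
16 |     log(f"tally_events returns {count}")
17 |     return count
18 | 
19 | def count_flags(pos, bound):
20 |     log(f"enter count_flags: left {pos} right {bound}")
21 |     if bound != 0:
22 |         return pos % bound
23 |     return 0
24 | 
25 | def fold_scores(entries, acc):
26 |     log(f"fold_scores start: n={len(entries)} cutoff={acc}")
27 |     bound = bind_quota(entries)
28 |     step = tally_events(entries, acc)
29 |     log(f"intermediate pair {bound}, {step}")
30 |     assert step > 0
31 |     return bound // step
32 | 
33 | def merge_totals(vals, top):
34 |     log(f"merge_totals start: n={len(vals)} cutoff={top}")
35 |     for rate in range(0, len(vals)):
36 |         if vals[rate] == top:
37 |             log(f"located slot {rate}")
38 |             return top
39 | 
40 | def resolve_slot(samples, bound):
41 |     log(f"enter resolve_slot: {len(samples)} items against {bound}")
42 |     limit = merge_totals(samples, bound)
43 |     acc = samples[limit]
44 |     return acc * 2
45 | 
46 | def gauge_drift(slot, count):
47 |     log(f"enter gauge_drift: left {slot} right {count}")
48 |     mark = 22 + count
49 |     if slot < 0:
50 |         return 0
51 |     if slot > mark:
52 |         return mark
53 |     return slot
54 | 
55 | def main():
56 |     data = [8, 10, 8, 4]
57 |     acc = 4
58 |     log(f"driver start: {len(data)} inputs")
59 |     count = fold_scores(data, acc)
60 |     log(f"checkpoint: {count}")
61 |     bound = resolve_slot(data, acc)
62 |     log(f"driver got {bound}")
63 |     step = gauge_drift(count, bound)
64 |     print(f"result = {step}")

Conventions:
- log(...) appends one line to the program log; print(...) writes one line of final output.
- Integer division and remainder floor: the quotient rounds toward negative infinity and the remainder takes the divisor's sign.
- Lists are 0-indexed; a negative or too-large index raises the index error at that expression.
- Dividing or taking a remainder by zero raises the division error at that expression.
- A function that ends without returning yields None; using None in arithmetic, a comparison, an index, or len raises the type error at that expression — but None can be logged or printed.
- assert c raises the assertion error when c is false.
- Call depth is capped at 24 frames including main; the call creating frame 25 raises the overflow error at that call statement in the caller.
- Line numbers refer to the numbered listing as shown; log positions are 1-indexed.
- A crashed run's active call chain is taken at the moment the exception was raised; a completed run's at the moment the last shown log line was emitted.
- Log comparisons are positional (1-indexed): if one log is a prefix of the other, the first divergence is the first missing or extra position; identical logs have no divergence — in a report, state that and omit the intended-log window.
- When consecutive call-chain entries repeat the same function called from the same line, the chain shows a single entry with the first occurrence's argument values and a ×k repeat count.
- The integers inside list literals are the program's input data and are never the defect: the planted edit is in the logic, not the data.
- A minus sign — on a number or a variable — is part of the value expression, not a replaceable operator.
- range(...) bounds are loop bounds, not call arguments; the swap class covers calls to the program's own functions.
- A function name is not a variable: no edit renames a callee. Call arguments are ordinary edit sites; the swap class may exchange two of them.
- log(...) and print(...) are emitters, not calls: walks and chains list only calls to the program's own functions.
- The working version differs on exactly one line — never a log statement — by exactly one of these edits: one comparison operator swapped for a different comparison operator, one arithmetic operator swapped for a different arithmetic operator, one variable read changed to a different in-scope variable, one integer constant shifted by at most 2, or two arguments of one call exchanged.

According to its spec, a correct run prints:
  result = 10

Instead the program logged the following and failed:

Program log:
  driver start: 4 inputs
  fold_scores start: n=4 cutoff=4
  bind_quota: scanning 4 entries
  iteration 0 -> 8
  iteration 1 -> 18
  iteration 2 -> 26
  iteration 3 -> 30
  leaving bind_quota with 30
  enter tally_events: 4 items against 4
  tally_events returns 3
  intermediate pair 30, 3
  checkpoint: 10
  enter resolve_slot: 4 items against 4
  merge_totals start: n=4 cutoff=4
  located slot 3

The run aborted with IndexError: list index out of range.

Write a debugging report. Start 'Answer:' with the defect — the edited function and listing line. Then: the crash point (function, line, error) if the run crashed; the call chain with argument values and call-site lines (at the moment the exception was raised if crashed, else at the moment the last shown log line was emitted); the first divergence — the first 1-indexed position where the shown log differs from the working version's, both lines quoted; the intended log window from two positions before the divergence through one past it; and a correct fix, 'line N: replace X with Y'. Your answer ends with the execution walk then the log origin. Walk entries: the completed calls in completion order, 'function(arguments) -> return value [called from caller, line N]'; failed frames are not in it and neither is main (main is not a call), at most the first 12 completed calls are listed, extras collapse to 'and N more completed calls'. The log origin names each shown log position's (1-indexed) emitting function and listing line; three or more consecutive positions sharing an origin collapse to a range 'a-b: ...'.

Answer: the defect is in merge_totals at line 38.
Key fact: A complete run would log 'driver got 8' next, but this one stopped at 15 lines.
Crash: resolve_slot, line 43, IndexError.
Call chain: main -> resolve_slot([8, 10, 8, 4], 4) (called at line 61).
First divergence: position 16; the shown log stops at 15 lines while the working version next logs 'driver got 8'.
Intended log window:
  14: merge_totals start: n=4 cutoff=4
  15: located slot 3
  16: driver got 8
  17: enter gauge_drift: left 10 right 8
Execution walk:
  bind_quota([8, 10, 8, 4]) -> 30  [called from fold_scores, line 27]
  tally_events([8, 10, 8, 4], 4) -> 3  [called from fold_scores, line 28]
  fold_scores([8, 10, 8, 4], 4) -> 10  [called from main, line 59]
  merge_totals([8, 10, 8, 4], 4) -> 4  [called from resolve_slot, line 42]
Log line origins:
  1: from main, line 58
  2: from fold_scores, line 26
  3: from bind_quota, line 2
  4-7: from bind_quota, line 6
  8: from bind_quota, line 7
  9: from tally_events, line 11
  10: from tally_events, line 16
  11: from fold_scores, line 29
  12: from main, line 60
  13: from resolve_slot, line 41
  14: from merge_totals, line 34
  15: from merge_totals, line 37
A correct fix: line 38: replace `top` with `rate`.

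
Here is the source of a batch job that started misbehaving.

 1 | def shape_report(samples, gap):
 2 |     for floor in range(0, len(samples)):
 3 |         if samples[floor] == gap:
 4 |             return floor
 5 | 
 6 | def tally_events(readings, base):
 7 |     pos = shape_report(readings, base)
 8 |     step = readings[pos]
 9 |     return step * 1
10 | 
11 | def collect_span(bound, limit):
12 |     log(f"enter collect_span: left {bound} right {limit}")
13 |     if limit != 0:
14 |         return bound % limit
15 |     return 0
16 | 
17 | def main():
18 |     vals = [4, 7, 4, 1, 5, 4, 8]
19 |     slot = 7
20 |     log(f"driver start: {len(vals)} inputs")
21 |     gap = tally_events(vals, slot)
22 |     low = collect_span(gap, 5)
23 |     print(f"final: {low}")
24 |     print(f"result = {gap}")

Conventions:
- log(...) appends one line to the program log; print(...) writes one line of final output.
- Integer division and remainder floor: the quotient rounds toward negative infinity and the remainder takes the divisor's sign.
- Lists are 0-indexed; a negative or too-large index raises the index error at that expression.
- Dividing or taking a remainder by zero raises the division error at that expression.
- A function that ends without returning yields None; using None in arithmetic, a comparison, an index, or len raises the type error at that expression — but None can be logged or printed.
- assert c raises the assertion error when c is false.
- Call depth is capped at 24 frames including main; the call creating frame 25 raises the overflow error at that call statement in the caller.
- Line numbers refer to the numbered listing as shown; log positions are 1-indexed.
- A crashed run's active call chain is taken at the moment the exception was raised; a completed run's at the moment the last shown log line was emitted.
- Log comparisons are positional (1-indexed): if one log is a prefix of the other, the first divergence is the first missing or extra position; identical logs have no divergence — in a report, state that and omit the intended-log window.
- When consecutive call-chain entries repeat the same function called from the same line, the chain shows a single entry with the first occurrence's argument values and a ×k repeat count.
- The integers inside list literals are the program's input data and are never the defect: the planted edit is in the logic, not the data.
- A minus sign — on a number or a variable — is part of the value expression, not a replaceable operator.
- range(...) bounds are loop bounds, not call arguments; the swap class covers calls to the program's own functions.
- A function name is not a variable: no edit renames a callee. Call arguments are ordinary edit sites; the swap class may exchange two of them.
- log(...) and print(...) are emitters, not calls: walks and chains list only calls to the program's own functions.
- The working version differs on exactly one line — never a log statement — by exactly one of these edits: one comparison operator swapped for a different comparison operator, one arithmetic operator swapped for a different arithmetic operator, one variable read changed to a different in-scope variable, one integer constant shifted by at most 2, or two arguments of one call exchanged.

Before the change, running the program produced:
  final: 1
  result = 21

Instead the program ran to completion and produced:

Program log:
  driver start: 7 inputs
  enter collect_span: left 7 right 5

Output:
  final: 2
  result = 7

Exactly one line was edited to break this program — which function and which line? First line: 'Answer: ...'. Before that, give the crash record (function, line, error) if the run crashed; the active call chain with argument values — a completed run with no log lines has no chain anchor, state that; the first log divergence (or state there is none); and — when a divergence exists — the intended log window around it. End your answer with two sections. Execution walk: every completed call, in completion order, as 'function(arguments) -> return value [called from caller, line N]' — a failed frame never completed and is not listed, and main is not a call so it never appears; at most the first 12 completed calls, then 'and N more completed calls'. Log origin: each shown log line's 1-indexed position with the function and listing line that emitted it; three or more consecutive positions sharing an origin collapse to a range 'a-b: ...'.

Answer: the defect is in tally_events at line 9.
Key observation: Position 2 is the first bad log line: 'enter collect_span: left 7 right 5' should read 'enter collect_span: left 21 right 5'.
Call chain: main -> collect_span(7, 5) (called at line 22).
First divergence: position 2 — shown 'enter collect_span: left 7 right 5', intended 'enter collect_span: left 21 right 5'.
Intended log window:
  1: driver start: 7 inputs
  2: enter collect_span: left 21 right 5
Execution walk:
  shape_report([4, 7, 4, 1, 5, 4, 8], 7) -> 1  [called from tally_events, line 7]
  tally_events([4, 7, 4, 1, 5, 4, 8], 7) -> 7  [called from main, line 21]
  collect_span(7, 5) -> 2  [called from main, line 22]
Log origins:
  1 — main, line 20
  2 — collect_span, line 12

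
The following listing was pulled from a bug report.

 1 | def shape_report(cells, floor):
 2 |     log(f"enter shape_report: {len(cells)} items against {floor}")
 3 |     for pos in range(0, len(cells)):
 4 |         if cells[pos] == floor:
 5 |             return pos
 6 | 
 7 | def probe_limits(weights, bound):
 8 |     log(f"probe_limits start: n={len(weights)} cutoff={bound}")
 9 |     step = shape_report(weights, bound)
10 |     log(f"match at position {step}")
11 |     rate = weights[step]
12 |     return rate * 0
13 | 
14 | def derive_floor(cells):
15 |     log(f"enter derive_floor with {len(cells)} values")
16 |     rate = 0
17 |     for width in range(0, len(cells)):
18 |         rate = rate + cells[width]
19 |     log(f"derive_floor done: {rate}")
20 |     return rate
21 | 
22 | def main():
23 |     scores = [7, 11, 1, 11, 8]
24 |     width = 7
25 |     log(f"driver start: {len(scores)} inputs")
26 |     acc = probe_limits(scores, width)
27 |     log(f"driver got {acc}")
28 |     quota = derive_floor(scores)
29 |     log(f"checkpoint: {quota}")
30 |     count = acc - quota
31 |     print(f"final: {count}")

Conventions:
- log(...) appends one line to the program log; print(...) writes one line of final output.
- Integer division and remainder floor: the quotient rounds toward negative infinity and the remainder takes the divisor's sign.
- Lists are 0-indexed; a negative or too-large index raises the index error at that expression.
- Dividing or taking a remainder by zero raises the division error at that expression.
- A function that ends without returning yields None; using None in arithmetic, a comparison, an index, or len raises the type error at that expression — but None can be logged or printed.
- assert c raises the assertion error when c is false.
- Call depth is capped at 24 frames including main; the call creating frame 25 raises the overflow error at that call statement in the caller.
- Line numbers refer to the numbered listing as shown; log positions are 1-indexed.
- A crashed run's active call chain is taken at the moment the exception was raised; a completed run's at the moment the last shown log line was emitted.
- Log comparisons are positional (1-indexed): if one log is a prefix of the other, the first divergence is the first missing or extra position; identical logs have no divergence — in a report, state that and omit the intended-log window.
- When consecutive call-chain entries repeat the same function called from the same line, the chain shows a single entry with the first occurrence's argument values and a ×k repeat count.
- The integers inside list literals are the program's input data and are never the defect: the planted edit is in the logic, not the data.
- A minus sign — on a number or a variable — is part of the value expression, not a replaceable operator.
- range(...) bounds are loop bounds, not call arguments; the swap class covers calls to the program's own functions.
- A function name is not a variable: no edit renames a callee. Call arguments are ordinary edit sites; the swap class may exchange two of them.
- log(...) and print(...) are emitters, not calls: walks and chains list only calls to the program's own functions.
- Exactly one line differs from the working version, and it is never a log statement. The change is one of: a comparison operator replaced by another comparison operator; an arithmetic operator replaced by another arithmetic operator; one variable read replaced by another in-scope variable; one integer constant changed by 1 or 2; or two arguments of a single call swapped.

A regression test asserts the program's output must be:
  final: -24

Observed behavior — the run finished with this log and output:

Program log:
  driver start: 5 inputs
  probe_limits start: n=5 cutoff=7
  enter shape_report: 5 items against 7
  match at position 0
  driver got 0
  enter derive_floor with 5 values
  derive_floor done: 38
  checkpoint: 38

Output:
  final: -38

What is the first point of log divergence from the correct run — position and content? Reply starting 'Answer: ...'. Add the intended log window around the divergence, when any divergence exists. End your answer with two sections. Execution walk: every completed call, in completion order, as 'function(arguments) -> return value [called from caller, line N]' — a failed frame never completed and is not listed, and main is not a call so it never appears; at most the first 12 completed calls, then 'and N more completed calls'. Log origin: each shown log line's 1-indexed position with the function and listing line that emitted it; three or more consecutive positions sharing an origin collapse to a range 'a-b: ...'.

Answer: position 5 — shown 'driver got 0', intended 'driver got 14'.
Intended log window:
  3: enter shape_report: 5 items against 7
  4: match at position 0
  5: driver got 14
  6: enter derive_floor with 5 values
Execution walk:
  shape_report([7, 11, 1, 11, 8], 7) -> 0  [called from probe_limits, line 9]
  probe_limits([7, 11, 1, 11, 8], 7) -> 0  [called from main, line 26]
  derive_floor([7, 11, 1, 11, 8]) -> 38  [called from main, line 28]
Origin of each log line:
  1: logged in main at line 25
  2: logged in probe_limits at line 8
  3: logged in shape_report at line 2
  4: logged in probe_limits at line 10
  5: logged in main at line 27
  6: logged in derive_floor at line 15
  7: logged in derive_floor at line 19
  8: logged in main at line 29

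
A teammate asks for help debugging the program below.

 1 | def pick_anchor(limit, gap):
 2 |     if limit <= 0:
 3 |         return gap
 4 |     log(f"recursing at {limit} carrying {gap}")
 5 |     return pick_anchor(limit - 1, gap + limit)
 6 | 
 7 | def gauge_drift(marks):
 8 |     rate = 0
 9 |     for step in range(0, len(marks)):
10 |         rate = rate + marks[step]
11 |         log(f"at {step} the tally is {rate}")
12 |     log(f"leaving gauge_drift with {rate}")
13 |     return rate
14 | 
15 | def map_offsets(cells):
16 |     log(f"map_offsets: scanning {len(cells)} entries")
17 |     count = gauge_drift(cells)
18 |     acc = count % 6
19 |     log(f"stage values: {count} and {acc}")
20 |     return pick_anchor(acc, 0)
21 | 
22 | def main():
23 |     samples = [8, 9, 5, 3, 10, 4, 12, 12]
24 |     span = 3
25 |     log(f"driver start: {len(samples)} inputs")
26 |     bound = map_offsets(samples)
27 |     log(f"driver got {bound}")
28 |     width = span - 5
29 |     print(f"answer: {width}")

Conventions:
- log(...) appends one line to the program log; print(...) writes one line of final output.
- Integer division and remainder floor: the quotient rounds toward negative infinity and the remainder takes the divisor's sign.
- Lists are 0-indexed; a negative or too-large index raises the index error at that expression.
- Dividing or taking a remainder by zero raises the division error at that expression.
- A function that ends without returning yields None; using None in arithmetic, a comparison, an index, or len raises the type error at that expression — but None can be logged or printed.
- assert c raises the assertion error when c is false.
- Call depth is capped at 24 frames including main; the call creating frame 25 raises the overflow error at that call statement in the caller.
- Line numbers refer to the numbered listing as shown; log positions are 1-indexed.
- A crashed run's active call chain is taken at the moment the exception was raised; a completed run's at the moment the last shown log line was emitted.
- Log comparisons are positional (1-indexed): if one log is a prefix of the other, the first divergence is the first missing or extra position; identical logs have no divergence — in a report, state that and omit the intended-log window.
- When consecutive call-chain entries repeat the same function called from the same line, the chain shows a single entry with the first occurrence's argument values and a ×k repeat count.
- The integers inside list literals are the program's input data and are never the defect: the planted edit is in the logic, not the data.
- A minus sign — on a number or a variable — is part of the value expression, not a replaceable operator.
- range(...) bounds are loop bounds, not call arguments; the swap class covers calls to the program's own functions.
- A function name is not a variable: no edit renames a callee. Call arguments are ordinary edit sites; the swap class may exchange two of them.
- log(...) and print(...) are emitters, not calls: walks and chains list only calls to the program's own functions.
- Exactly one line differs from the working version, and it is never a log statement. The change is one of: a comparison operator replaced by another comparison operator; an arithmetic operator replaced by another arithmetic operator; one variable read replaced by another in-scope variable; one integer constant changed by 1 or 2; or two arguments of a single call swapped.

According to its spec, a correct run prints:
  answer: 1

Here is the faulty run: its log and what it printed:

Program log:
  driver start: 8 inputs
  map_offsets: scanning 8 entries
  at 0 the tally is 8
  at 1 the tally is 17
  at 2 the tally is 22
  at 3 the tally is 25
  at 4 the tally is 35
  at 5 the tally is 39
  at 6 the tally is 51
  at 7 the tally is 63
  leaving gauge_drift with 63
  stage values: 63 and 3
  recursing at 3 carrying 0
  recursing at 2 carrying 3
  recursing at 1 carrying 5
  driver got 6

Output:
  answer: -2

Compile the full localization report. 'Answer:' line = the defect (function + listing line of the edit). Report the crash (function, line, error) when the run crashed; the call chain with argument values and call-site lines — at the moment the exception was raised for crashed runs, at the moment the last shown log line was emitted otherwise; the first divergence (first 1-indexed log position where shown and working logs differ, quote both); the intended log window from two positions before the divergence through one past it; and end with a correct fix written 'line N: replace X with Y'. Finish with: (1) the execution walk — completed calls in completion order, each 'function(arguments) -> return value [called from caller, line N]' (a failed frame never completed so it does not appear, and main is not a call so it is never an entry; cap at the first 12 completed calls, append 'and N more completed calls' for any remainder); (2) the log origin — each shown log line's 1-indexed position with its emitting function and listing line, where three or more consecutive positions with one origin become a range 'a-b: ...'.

Answer: the defect is in main at line 28.
Key fact: The two runs log identically and part ways only at the printed values.
Call chain: main.
First divergence: none; the two logs match at every position.
Execution walk:
  gauge_drift([8, 9, 5, 3, 10, 4, 12, 12]) -> 63  [called from map_offsets, line 17]
  pick_anchor(0, 6) -> 6  [called from pick_anchor, line 5]
  pick_anchor(1, 5) -> 6  [called from pick_anchor, line 5]
  pick_anchor(2, 3) -> 6  [called from pick_anchor, line 5]
  pick_anchor(3, 0) -> 6  [called from map_offsets, line 20]
  map_offsets([8, 9, 5, 3, 10, 4, 12, 12]) -> 6  [called from main, line 26]
Log origin:
  1: from main, line 25
  2: from map_offsets, line 16
  3-10: from gauge_drift, line 11
  11: from gauge_drift, line 12
  12: from map_offsets, line 19
  13-15: from pick_anchor, line 4
  16: from main, line 27
A correct fix: line 28: replace `span` with `bound`.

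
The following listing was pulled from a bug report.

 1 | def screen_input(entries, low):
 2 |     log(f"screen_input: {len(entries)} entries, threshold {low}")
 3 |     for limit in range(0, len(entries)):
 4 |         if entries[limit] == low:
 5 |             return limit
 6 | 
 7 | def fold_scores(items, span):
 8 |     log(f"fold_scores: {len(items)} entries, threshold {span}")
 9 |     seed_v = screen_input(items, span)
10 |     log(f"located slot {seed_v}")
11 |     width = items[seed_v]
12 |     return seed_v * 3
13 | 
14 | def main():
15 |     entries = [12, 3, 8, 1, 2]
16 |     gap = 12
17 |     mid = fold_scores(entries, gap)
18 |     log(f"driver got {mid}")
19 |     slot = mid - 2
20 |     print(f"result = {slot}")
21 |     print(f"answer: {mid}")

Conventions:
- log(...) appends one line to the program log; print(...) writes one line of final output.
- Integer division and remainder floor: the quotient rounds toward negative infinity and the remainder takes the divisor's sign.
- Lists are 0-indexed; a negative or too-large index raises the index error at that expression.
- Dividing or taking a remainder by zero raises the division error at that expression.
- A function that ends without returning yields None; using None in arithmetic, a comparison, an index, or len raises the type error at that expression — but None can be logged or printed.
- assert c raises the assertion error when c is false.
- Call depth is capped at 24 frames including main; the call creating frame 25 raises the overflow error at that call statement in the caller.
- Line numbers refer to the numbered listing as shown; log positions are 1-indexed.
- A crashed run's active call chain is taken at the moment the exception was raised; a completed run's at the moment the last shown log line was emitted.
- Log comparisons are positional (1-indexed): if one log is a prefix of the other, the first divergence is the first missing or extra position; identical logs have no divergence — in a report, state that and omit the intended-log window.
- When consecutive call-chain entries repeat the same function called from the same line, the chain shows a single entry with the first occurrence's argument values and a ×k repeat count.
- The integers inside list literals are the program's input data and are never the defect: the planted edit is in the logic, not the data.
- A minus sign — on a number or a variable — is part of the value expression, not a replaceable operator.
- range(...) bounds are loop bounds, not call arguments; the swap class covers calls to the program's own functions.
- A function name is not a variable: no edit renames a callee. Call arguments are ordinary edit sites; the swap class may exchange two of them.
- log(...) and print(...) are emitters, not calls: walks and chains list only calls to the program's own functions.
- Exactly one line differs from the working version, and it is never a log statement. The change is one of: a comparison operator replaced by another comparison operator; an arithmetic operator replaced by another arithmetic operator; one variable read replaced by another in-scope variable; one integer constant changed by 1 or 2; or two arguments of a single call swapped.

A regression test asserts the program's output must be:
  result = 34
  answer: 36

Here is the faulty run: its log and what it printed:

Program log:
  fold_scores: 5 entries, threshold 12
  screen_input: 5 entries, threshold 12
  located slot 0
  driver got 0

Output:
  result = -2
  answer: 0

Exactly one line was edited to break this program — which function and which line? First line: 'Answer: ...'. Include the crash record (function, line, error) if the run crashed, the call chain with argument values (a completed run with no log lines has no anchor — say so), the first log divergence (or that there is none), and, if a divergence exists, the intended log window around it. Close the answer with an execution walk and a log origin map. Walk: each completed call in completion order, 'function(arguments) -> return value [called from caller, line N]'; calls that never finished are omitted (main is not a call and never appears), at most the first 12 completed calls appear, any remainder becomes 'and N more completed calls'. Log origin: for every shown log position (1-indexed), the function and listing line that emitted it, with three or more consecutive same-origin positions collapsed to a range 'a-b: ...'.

Answer: the defect is in fold_scores at line 12.
Core observation: The log first diverges at position 4: the faulty run prints 'driver got 0' where the working version prints 'driver got 36'.
Call chain: main.
First divergence: position 4 — shown 'driver got 0', intended 'driver got 36'.
Intended log window:
  2: screen_input: 5 entries, threshold 12
  3: located slot 0
  4: driver got 36
Execution walk:
  screen_input([12, 3, 8, 1, 2], 12) -> 0  [called from fold_scores, line 9]
  fold_scores([12, 3, 8, 1, 2], 12) -> 0  [called from main, line 17]
Log origins:
  1: from fold_scores, line 8
  2: from screen_input, line 2
  3: from fold_scores, line 10
  4: from main, line 18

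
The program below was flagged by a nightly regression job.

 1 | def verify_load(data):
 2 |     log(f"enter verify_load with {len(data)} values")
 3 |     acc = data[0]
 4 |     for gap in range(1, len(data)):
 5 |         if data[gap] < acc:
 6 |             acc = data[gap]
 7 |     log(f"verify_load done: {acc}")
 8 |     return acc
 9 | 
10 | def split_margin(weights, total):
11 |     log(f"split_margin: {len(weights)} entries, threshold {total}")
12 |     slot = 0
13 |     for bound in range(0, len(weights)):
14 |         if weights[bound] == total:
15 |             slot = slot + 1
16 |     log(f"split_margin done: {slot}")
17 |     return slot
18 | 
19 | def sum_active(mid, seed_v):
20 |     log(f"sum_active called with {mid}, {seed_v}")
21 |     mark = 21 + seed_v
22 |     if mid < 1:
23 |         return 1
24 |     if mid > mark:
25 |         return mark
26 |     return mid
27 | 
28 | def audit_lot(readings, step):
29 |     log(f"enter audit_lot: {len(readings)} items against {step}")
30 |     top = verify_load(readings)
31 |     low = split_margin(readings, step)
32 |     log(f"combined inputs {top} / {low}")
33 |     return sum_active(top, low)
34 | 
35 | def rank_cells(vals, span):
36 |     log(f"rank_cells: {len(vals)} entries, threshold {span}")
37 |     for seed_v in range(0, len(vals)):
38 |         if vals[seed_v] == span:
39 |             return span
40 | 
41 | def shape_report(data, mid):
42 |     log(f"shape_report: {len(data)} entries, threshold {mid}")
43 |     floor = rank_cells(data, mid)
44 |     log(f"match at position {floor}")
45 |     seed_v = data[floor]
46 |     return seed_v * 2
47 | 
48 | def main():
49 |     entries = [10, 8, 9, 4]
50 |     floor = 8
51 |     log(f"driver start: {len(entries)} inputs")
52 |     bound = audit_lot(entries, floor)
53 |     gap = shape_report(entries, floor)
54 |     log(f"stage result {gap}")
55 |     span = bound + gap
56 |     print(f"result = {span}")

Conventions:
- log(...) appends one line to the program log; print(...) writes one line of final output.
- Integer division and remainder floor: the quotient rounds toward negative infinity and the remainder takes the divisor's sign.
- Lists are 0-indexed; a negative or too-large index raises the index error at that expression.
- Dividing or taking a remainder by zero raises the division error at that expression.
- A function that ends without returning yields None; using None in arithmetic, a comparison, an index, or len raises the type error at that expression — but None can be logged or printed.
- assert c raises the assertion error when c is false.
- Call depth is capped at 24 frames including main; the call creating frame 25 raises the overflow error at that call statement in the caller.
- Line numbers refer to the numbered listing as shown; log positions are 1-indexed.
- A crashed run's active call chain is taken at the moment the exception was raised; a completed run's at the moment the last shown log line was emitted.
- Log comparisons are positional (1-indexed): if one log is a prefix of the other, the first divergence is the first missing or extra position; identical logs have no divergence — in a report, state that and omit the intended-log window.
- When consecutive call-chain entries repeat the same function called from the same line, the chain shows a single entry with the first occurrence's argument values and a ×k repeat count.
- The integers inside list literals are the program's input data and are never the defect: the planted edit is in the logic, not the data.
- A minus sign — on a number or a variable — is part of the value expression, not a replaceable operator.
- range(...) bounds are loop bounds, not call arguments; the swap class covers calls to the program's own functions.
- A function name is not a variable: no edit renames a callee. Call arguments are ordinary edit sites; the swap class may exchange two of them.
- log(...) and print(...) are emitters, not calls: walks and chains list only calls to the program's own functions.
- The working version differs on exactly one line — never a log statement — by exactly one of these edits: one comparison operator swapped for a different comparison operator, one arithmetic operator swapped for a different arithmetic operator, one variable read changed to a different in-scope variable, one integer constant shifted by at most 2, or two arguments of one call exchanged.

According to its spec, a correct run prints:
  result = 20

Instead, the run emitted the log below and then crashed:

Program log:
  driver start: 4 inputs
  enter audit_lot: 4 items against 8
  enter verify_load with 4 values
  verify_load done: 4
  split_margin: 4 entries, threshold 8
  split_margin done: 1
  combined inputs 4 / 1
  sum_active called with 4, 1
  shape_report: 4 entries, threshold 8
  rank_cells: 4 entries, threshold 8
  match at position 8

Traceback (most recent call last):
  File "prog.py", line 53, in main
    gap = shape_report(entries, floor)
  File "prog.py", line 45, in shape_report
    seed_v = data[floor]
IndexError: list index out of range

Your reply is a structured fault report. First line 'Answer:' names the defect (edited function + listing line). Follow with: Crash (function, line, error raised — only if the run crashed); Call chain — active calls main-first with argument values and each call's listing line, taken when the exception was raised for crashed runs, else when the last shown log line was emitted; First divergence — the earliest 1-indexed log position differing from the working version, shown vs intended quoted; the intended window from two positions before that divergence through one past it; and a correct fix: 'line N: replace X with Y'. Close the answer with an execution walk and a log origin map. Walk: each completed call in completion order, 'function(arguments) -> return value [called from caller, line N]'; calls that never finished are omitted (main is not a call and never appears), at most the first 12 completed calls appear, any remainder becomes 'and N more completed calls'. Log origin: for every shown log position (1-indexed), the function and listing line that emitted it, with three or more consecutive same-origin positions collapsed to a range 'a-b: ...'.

Answer: the defect is in rank_cells at line 39.
The tell: Log line 11 is where behavior first shows: 'match at position 8' appears instead of 'match at position 1'.
Crash: shape_report, line 45, IndexError.
Call chain: main -> shape_report([10, 8, 9, 4], 8) (called at line 53).
First divergence: position 11 — shown 'match at position 8', intended 'match at position 1'.
Intended log window:
  9: shape_report: 4 entries, threshold 8
  10: rank_cells: 4 entries, threshold 8
  11: match at position 1
  12: stage result 16
Execution walk:
  verify_load([10, 8, 9, 4]) -> 4  [called from audit_lot, line 30]
  split_margin([10, 8, 9, 4], 8) -> 1  [called from audit_lot, line 31]
  sum_active(4, 1) -> 4  [called from audit_lot, line 33]
  audit_lot([10, 8, 9, 4], 8) -> 4  [called from main, line 52]
  rank_cells([10, 8, 9, 4], 8) -> 8  [called from shape_report, line 43]
Log origin:
  1: from main, line 51
  2: from audit_lot, line 29
  3: from verify_load, line 2
  4: from verify_load, line 7
  5: from split_margin, line 11
  6: from split_margin, line 16
  7: from audit_lot, line 32
  8: from sum_active, line 20
  9: from shape_report, line 42
  10: from rank_cells, line 36
  11: from shape_report, line 44
A correct fix: line 39: replace `span` with `seed_v`.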